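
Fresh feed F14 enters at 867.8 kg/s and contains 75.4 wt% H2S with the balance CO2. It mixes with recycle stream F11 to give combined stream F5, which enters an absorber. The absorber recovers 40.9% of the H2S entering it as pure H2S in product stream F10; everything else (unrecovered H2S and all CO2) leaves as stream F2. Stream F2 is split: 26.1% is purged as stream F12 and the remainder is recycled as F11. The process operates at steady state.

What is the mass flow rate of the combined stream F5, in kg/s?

CO2 enters only via F14 and leaves only via the purge: 867.8×0.246 = 0.261×(CO2 in F2), and the absorber passes all CO2, so CO2 in F5 = CO2 in F2 = 817.93 kg/s.
H2S in F5: m_A = 867.8×0.754 + (1−0.261)·(1−0.409)·m_A, so m_A = 654.32/0.5633 = 1161.7 kg/s.
F5 = 1161.7 + 817.93 = 1979.6 kg/s.

1980 kg/s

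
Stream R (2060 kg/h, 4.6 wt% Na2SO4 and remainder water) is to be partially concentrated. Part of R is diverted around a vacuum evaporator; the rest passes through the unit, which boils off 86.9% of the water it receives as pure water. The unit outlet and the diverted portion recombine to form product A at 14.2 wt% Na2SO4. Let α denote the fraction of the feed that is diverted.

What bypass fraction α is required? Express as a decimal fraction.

0.185

All 2060×0.046 = 94.76 kg/h of Na2SO4 reaches A, so A = 94.76/0.142 = 667.32 kg/h and vapour = 1392.7 kg/h.
The evaporator receives (1−α)·2060 of feed at 0.954 water and removes 0.869 of that water:
0.869×0.954×(1−α)×2060 = 1392.7
(1−α) = 1392.7/1707.8 = 0.8155;  α = 0.1845.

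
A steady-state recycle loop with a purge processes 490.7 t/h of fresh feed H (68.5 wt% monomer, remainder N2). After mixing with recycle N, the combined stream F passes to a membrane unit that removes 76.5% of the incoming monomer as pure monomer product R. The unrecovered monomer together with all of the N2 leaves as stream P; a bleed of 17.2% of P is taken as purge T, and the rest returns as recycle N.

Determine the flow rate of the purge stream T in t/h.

N2 enters only via H and leaves only via the purge: 490.7×0.315 = 0.172×(N2 in P), and the membrane unit passes all N2, so N2 in F = N2 in P = 898.67 t/h.
monomer in F: m_A = 490.7×0.685 + (1−0.172)·(1−0.765)·m_A, so m_A = 336.13/0.8054 = 417.33 t/h.
P = (1−0.765)×417.33 + 898.67 = 996.74 t/h.
Purge T = 0.172×996.74 = 171.44 t/h.

171.4 t/h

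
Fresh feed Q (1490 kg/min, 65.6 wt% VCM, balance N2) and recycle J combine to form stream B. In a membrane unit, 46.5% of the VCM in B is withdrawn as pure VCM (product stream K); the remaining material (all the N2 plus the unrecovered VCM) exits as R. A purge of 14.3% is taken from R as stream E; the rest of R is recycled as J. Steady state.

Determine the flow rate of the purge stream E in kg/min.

650.7 kg/min

N2 enters only via Q and leaves only via the purge: 1490×0.344 = 0.143×(N2 in R), and the membrane unit passes all N2, so N2 in B = N2 in R = 3584.3 kg/min.
VCM in B: m_A = 1490×0.656 + (1−0.143)·(1−0.465)·m_A, so m_A = 977.44/0.5415 = 1805 kg/min.
R = (1−0.465)×1805 + 3584.3 = 4550 kg/min.
Purge E = 0.143×4550 = 650.65 kg/min.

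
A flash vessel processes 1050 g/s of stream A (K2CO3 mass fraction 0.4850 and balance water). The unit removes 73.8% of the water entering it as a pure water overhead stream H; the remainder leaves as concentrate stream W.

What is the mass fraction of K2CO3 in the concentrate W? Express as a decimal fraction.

0.7823

K2CO3 is not removed: 1050×0.485 = 509.25 g/s of K2CO3 enters W.
water entering = 1050×0.515 = 540.75 g/s; overhead removed = 0.738×540.75 = 399.07 g/s.
Concentrate = 1050 − 399.07 = 650.93 g/s.
Mass fraction = 509.25/650.93 = 0.7823.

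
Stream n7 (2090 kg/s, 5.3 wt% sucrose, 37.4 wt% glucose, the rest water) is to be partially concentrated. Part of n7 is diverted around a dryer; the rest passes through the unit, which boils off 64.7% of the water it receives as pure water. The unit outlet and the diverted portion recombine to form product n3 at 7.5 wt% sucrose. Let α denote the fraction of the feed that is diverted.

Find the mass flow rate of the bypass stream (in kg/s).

All 2090×0.053 = 110.77 kg/s of sucrose reaches n3, so n3 = 110.77/0.075 = 1476.9 kg/s and vapour = 613.07 kg/s.
The evaporator receives (1−α)·2090 of feed at 0.573 water and removes 0.647 of that water:
0.647×0.573×(1−α)×2090 = 613.07
(1−α) = 613.07/774.83 = 0.7912;  α = 0.2088.
Bypass flow = 0.2088×2090 = 436.33 kg/s.

436.3 kg/s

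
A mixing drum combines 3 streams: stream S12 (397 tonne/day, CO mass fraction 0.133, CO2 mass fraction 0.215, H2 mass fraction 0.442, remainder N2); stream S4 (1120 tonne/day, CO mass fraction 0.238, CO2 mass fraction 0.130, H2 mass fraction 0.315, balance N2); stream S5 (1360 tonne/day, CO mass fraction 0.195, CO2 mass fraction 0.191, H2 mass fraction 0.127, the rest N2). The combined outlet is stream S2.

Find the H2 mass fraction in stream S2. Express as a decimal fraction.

0.244

Total flow out = 397 + 1120 + 1360 = 2877 tonne/day.
H2 in = 397×0.442 + 1120×0.315 + 1360×0.127 = 700.99 tonne/day.
H2 mass fraction in S2 = 700.99/2877 = 0.244.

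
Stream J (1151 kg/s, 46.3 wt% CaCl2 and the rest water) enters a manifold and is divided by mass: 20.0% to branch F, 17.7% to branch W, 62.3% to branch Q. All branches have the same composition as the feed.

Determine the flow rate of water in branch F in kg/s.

Branch F total = 0.200×1151 = 230.2 kg/s.
water in F = 0.537×230.2 = 123.62 kg/s.

123.6 kg/s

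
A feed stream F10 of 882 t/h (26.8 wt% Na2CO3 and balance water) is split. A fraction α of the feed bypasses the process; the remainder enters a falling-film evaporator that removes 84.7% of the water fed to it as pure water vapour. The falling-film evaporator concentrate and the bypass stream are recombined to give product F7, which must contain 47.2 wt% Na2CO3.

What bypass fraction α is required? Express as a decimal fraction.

All 882×0.268 = 236.38 t/h of Na2CO3 reaches F7, so F7 = 236.38/0.472 = 500.8 t/h and vapour = 381.2 t/h.
The evaporator receives (1−α)·882 of feed at 0.732 water and removes 0.847 of that water:
0.847×0.732×(1−α)×882 = 381.2
(1−α) = 381.2/546.84 = 0.6971;  α = 0.3029.

0.303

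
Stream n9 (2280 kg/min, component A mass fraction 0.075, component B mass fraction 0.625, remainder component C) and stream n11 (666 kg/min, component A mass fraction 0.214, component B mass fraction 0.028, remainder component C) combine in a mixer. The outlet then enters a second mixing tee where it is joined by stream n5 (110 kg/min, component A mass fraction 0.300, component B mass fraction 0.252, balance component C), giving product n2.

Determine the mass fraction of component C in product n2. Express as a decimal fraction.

Overall, product flow = 3056 kg/min.
component C in = 2280×0.300 + 666×0.758 + 110×0.448 = 1238.1 kg/min.
component C fraction in n2 = 0.405.

0.405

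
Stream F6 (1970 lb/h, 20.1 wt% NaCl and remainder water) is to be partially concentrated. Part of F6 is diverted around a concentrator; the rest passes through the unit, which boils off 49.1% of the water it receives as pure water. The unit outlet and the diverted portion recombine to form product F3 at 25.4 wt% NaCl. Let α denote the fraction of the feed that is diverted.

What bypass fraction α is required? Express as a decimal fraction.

All 1970×0.201 = 395.97 lb/h of NaCl reaches F3, so F3 = 395.97/0.254 = 1558.9 lb/h and vapour = 411.06 lb/h.
The evaporator receives (1−α)·1970 of feed at 0.799 water and removes 0.491 of that water:
0.491×0.799×(1−α)×1970 = 411.06
(1−α) = 411.06/772.85 = 0.5319;  α = 0.4681.

0.468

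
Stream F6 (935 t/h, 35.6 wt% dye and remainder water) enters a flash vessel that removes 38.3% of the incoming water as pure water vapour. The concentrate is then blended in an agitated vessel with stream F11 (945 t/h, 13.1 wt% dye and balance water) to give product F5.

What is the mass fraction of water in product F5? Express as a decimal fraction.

Vapour removed = 0.383×0.644×935 = 230.62 t/h; concentrate = 704.38 t/h.
water reaching the mixer = 371.52 (from concentrate) + 945×0.869 = 1192.7 t/h.
Product flow = 704.38 + 945 = 1649.4 t/h; water fraction = 0.723.

0.723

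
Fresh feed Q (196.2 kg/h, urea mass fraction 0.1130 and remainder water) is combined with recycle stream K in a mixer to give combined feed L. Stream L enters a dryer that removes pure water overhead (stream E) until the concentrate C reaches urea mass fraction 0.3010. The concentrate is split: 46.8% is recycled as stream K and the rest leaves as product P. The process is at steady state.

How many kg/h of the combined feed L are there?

Overall urea balance (none leaves overhead): urea in fresh feed = urea in product, i.e. 196.2×0.113 = (1−0.468)·C·0.301.
C = 22.171/(0.301×0.532) = 138.45 kg/h.
Recycle K = 0.468×138.45 = 64.796 kg/h.
Combined feed L = 196.2 + 64.796 = 261 kg/h.

261 kg/h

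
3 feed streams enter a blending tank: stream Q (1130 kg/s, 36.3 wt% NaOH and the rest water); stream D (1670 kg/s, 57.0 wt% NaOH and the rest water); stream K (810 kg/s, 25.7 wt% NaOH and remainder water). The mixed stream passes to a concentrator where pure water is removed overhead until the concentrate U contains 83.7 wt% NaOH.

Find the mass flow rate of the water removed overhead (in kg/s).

NaOH entering = 1130×0.363 + 1670×0.570 + 810×0.257 = 1570.3 kg/s.
All NaOH reports to U, so U = 1570.3/0.837 = 1876.1 kg/s.
Total feed = 3610 kg/s; overhead = 3610 − 1876.1 = 1733.9 kg/s.

1734 kg/s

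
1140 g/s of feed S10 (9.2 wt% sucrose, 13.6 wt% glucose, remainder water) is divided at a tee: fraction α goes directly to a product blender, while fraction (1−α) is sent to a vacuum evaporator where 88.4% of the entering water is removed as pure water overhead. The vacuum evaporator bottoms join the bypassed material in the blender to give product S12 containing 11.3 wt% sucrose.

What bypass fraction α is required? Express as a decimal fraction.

All 1140×0.092 = 104.88 g/s of sucrose reaches S12, so S12 = 104.88/0.113 = 928.14 g/s and vapour = 211.86 g/s.
The evaporator receives (1−α)·1140 of feed at 0.772 water and removes 0.884 of that water:
0.884×0.772×(1−α)×1140 = 211.86
(1−α) = 211.86/777.99 = 0.2723;  α = 0.7277.

0.728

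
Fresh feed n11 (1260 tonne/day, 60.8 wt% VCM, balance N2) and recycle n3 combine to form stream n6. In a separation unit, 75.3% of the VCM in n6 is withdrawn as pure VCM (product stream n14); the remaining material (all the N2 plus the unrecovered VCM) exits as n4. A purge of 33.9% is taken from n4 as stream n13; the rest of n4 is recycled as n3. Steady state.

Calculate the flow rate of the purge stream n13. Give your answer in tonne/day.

N2 enters only via n11 and leaves only via the purge: 1260×0.392 = 0.339×(N2 in n4), and the separation unit passes all N2, so N2 in n6 = N2 in n4 = 1457 tonne/day.
VCM in n6: m_A = 1260×0.608 + (1−0.339)·(1−0.753)·m_A, so m_A = 766.08/0.8367 = 915.56 tonne/day.
n4 = (1−0.753)×915.56 + 1457 = 1683.1 tonne/day.
Purge n13 = 0.339×1683.1 = 570.58 tonne/day.

570.6 tonne/day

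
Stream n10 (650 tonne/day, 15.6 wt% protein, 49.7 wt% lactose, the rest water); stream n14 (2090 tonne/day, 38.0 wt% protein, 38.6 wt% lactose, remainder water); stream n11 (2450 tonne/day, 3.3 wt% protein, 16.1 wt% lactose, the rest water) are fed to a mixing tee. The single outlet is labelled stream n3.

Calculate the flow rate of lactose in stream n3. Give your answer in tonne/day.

lactose out = lactose in = 650×0.497 + 2090×0.386 + 2450×0.161 = 1524.2 tonne/day.

1524 tonne/day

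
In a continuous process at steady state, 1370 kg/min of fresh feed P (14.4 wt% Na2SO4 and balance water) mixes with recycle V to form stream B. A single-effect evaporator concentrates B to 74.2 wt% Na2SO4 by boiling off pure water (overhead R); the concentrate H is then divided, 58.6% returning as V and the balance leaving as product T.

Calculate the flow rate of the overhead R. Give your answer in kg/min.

Overall Na2SO4 balance (none leaves overhead): Na2SO4 in fresh feed = Na2SO4 in product, i.e. 1370×0.144 = (1−0.586)·H·0.742.
H = 197.28/(0.742×0.414) = 642.21 kg/min.
Recycle V = 0.586×642.21 = 376.34 kg/min.
Combined feed B = 1370 + 376.34 = 1746.3 kg/min.
Overhead R = B − H = 1746.3 − 642.21 = 1104.1 kg/min.

1104 kg/min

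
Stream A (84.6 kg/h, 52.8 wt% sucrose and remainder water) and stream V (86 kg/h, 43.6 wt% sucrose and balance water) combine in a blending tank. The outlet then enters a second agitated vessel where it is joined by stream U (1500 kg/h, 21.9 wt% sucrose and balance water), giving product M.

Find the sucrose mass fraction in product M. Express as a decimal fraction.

Overall, product flow = 1670.6 kg/h.
sucrose in = 84.6×0.528 + 86×0.436 + 1500×0.219 = 410.66 kg/h.
sucrose fraction in M = 0.246.

0.246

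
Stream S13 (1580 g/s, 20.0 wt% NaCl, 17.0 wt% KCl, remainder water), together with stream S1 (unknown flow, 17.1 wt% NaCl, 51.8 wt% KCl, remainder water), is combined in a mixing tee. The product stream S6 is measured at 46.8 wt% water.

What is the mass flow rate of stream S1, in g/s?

1630 g/s

Let S1 be the unknown flow. Total out = 1580 + S1.
water balance: 995.4 + 0.311·S1 = 0.468·(1580 + S1)
(0.311 − 0.468)·S1 = 0.468×1580 − 995.4 = -255.96
S1 = -255.96 / -0.157 = 1630.3 g/s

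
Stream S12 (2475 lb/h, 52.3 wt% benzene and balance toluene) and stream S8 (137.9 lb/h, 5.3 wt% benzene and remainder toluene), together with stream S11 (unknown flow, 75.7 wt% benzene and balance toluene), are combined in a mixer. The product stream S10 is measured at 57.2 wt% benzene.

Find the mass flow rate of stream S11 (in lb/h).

Let S11 be the unknown flow. Total out = 2612.9 + S11.
benzene balance: 1301.7 + 0.757·S11 = 0.572·(2612.9 + S11)
(0.757 − 0.572)·S11 = 0.572×2612.9 − 1301.7 = 192.85
S11 = 192.85 / 0.185 = 1042.4 lb/h

1042 lb/h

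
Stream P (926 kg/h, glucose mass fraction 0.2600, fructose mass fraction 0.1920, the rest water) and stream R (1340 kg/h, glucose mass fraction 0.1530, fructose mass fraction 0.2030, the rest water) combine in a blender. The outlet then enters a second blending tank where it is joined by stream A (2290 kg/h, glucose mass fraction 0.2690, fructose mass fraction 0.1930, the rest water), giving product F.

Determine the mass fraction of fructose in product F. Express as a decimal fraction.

0.1957

Overall, product flow = 4556 kg/h.
fructose in = 926×0.192 + 1340×0.203 + 2290×0.193 = 891.78 kg/h.
fructose fraction in F = 0.1957.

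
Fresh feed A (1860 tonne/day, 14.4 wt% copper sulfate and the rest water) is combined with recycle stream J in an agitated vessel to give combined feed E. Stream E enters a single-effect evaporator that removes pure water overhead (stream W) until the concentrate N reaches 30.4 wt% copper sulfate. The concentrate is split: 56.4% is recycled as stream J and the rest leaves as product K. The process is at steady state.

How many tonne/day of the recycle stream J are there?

Overall copper sulfate balance (none leaves overhead): copper sulfate in fresh feed = copper sulfate in product, i.e. 1860×0.144 = (1−0.564)·N·0.304.
N = 267.84/(0.304×0.436) = 2020.8 tonne/day.
Recycle J = 0.564×2020.8 = 1139.7 tonne/day.

1140 tonne/day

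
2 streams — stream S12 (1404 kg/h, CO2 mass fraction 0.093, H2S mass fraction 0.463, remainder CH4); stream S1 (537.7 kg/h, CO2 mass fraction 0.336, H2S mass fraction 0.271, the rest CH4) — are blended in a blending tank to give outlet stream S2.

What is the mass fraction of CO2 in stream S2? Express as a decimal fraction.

Total flow out = 1404 + 537.7 = 1941.7 kg/h.
CO2 in = 1404×0.093 + 537.7×0.336 = 311.24 kg/h.
CO2 mass fraction in S2 = 311.24/1941.7 = 0.160.

0.160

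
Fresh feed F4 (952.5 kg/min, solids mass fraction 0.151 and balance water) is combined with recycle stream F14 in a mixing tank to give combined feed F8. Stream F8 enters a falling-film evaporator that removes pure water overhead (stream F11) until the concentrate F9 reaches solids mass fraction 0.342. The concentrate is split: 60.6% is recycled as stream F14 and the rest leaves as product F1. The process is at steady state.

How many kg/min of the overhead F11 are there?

Overall solids balance (none leaves overhead): solids in fresh feed = solids in product, i.e. 952.5×0.151 = (1−0.606)·F9·0.342.
F9 = 143.83/(0.342×0.394) = 1067.4 kg/min.
Recycle F14 = 0.606×1067.4 = 646.83 kg/min.
Combined feed F8 = 952.5 + 646.83 = 1599.3 kg/min.
Overhead F11 = F8 − F9 = 1599.3 − 1067.4 = 531.95 kg/min.

532 kg/min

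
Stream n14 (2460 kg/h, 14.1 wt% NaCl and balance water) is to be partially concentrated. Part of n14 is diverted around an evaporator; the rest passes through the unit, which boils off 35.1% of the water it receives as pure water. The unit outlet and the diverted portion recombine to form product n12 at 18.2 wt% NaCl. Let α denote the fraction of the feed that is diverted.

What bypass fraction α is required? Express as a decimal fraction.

0.253

All 2460×0.141 = 346.86 kg/h of NaCl reaches n12, so n12 = 346.86/0.182 = 1905.8 kg/h and vapour = 554.18 kg/h.
The evaporator receives (1−α)·2460 of feed at 0.859 water and removes 0.351 of that water:
0.351×0.859×(1−α)×2460 = 554.18
(1−α) = 554.18/741.71 = 0.7472;  α = 0.2528.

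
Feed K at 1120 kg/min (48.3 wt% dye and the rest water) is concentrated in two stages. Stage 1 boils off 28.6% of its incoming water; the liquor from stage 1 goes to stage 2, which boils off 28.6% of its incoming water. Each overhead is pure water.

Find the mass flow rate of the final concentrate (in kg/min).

water in feed = 1120×0.517 = 579.04 kg/min.
After stage 1: water left = (1−0.286)×579.04 = 413.43; stream total = 954.39 kg/min.
After stage 2: water left = (1−0.286)×413.43 = 295.19; final concentrate = 836.15 kg/min.

836.2 kg/min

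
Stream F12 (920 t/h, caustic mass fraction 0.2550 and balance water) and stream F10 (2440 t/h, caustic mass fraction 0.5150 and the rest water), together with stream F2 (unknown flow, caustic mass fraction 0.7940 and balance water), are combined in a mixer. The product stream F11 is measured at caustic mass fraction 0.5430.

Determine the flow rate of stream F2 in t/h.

Let F2 be the unknown flow. Total out = 3360 + F2.
caustic balance: 1491.2 + 0.794·F2 = 0.543·(3360 + F2)
(0.794 − 0.543)·F2 = 0.543×3360 − 1491.2 = 333.28
F2 = 333.28 / 0.251 = 1327.8 t/h

1328 t/h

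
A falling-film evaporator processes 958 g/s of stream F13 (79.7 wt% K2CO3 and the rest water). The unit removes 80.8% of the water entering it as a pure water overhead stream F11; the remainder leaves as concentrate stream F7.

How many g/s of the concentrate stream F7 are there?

800.9 g/s

water entering = 958×0.203 = 194.47 g/s; overhead removed = 0.808×194.47 = 157.13 g/s.
Concentrate = 958 − 157.13 = 800.87 g/s.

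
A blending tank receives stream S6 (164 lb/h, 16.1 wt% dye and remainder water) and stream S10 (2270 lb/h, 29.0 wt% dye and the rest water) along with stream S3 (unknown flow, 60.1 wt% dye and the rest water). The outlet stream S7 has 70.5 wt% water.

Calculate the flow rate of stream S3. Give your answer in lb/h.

108.9 lb/h

Let S3 be the unknown flow. Total out = 2434 + S3.
water balance: 1749.3 + 0.399·S3 = 0.705·(2434 + S3)
(0.399 − 0.705)·S3 = 0.705×2434 − 1749.3 = -33.326
S3 = -33.326 / -0.306 = 108.91 lb/h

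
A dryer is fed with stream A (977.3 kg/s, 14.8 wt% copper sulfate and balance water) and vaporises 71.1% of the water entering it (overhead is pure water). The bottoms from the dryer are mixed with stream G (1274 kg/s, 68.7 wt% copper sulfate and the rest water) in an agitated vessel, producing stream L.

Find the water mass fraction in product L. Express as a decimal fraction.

0.385

Vapour removed = 0.711×0.852×977.3 = 592.02 kg/s; concentrate = 385.28 kg/s.
water reaching the mixer = 240.64 (from concentrate) + 1274×0.313 = 639.4 kg/s.
Product flow = 385.28 + 1274 = 1659.3 kg/s; water fraction = 0.385.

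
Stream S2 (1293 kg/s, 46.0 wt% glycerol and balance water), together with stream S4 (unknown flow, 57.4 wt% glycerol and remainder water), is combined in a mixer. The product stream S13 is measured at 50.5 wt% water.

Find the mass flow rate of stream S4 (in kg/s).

572.8 kg/s

Let S4 be the unknown flow. Total out = 1293 + S4.
water balance: 698.22 + 0.426·S4 = 0.505·(1293 + S4)
(0.426 − 0.505)·S4 = 0.505×1293 − 698.22 = -45.255
S4 = -45.255 / -0.079 = 572.85 kg/s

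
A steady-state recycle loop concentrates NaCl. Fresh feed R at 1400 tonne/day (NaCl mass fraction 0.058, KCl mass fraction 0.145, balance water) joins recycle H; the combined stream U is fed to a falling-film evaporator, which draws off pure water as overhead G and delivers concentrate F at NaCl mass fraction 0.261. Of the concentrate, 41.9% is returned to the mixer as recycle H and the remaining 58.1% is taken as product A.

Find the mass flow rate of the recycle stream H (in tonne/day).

224.4 tonne/day

Overall NaCl balance (none leaves overhead): NaCl in fresh feed = NaCl in product, i.e. 1400×0.058 = (1−0.419)·F·0.261.
F = 81.2/(0.261×0.581) = 535.48 tonne/day.
Recycle H = 0.419×535.48 = 224.36 tonne/day.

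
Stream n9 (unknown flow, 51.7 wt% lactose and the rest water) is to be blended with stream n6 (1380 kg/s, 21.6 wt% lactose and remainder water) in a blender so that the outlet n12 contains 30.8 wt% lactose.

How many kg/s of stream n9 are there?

Let n9 be the unknown flow. Total out = 1380 + n9.
lactose balance: 298.08 + 0.517·n9 = 0.308·(1380 + n9)
(0.517 − 0.308)·n9 = 0.308×1380 − 298.08 = 126.96
n9 = 126.96 / 0.209 = 607.46 kg/s

607.5 kg/s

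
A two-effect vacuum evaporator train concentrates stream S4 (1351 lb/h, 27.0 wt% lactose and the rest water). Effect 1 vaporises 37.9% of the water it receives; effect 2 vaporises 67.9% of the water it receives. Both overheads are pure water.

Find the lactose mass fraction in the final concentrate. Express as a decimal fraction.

water in feed = 1351×0.730 = 986.23 lb/h.
After stage 1: water left = (1−0.379)×986.23 = 612.45; stream total = 977.22 lb/h.
After stage 2: water left = (1−0.679)×612.45 = 196.6; final concentrate = 561.37 lb/h.
lactose fraction = 364.77/561.37 = 0.650.

0.650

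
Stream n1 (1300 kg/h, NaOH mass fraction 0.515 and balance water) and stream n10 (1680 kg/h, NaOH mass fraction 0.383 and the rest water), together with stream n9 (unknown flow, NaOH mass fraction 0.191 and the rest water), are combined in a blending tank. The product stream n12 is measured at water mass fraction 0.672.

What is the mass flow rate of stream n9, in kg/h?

2449 kg/h

Let n9 be the unknown flow. Total out = 2980 + n9.
water balance: 1667.1 + 0.809·n9 = 0.672·(2980 + n9)
(0.809 − 0.672)·n9 = 0.672×2980 − 1667.1 = 335.5
n9 = 335.5 / 0.137 = 2448.9 kg/h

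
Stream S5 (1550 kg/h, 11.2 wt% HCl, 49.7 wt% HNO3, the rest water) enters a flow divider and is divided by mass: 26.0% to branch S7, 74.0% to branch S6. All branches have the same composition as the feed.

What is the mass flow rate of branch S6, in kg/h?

Branch S6 flow = 0.740×1550 = 1147 kg/h.

1147 kg/h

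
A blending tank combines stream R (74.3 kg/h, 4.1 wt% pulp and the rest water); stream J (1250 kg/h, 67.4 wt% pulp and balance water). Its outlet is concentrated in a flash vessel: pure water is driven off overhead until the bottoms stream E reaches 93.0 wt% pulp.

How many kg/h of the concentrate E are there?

pulp entering = 74.3×0.041 + 1250×0.674 = 845.55 kg/h.
All pulp reports to E, so E = 845.55/0.930 = 909.19 kg/h.

909.2 kg/h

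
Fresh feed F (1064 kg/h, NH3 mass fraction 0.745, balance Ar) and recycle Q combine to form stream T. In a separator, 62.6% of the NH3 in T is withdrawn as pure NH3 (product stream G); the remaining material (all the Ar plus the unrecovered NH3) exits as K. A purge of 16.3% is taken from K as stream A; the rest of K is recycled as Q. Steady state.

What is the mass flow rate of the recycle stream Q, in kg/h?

1754 kg/h

Ar enters only via F and leaves only via the purge: 1064×0.255 = 0.163×(Ar in K), and the separator passes all Ar, so Ar in T = Ar in K = 1664.5 kg/h.
NH3 in T: m_A = 1064×0.745 + (1−0.163)·(1−0.626)·m_A, so m_A = 792.68/0.6870 = 1153.9 kg/h.
K = (1−0.626)×1153.9 + 1664.5 = 2096.1 kg/h.
Recycle Q = (1−0.163)×2096.1 = 1754.4 kg/h.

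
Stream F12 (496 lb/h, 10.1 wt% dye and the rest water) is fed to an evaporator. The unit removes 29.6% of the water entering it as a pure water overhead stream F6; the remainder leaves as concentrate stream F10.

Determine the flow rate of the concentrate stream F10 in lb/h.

water entering = 496×0.899 = 445.9 lb/h; overhead removed = 0.296×445.9 = 131.99 lb/h.
Concentrate = 496 − 131.99 = 364.01 lb/h.

364 lb/h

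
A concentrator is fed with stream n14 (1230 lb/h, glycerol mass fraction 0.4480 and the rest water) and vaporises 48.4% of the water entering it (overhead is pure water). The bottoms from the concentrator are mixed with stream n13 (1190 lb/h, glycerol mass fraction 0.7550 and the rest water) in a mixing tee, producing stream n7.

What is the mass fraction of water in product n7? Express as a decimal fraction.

Vapour removed = 0.484×0.552×1230 = 328.62 lb/h; concentrate = 901.38 lb/h.
water reaching the mixer = 350.34 (from concentrate) + 1190×0.245 = 641.89 lb/h.
Product flow = 901.38 + 1190 = 2091.4 lb/h; water fraction = 0.3069.

0.3069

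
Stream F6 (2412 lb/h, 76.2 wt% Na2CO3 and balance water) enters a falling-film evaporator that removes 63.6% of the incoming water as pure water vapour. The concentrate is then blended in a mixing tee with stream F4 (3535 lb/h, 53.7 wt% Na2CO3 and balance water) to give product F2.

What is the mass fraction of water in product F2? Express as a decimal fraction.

0.331

Vapour removed = 0.636×0.238×2412 = 365.1 lb/h; concentrate = 2046.9 lb/h.
water reaching the mixer = 208.96 (from concentrate) + 3535×0.463 = 1845.7 lb/h.
Product flow = 2046.9 + 3535 = 5581.9 lb/h; water fraction = 0.331.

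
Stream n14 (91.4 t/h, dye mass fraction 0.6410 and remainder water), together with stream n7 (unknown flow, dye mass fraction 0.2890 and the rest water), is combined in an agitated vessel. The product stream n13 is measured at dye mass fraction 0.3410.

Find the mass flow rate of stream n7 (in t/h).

527.3 t/h

Let n7 be the unknown flow. Total out = 91.4 + n7.
dye balance: 58.587 + 0.289·n7 = 0.341·(91.4 + n7)
(0.289 − 0.341)·n7 = 0.341×91.4 − 58.587 = -27.42
n7 = -27.42 / -0.052 = 527.31 t/h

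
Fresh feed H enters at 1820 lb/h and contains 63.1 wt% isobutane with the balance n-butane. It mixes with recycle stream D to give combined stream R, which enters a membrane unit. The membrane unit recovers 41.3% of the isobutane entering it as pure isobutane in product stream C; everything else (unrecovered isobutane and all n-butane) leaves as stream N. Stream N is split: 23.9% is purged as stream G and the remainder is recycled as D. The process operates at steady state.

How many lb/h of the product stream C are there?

isobutane in R: m_A = 1820×0.631 + (1−0.239)·(1−0.413)·m_A, so m_A = 1148.4/0.5533 = 2075.6 lb/h.
Product C = 0.413×2075.6 = 857.23 lb/h.

857.2 lb/h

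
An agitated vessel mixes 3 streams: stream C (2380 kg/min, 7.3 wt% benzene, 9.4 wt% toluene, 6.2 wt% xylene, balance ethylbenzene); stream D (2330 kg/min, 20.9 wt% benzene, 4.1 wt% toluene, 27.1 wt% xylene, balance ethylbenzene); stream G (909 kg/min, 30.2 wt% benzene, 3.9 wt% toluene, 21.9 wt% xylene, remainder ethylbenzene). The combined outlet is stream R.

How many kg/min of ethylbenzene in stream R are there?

3351 kg/min

ethylbenzene out = ethylbenzene in = 2380×0.771 + 2330×0.479 + 909×0.440 = 3351 kg/min.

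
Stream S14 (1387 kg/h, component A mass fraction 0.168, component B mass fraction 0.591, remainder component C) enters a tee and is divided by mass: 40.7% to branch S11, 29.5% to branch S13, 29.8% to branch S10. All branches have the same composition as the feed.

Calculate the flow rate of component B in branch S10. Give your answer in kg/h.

244.3 kg/h

Branch S10 total = 0.298×1387 = 413.33 kg/h.
component B in S10 = 0.591×413.33 = 244.28 kg/h.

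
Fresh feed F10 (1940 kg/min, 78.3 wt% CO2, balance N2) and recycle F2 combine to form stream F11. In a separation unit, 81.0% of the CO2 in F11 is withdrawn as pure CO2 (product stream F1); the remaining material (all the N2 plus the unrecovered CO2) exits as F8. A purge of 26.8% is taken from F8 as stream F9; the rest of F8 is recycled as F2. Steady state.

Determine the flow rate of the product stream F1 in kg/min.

1429 kg/min

CO2 in F11: m_A = 1940×0.783 + (1−0.268)·(1−0.810)·m_A, so m_A = 1519/0.8609 = 1764.4 kg/min.
Product F1 = 0.810×1764.4 = 1429.2 kg/min.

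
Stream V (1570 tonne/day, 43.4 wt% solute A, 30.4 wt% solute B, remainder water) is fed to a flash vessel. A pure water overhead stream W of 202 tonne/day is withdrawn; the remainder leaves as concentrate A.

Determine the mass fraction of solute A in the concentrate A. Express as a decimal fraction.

solute A is not removed: 1570×0.434 = 681.38 tonne/day of solute A enters A.
Concentrate = 1570 − 202 = 1368 tonne/day.
Mass fraction = 681.38/1368 = 0.498.

0.498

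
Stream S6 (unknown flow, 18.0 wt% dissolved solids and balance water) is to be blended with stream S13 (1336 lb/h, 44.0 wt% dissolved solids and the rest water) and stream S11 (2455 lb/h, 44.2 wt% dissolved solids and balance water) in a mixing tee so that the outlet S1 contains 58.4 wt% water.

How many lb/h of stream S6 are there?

406.3 lb/h

Let S6 be the unknown flow. Total out = 3791 + S6.
water balance: 2118.1 + 0.820·S6 = 0.584·(3791 + S6)
(0.820 − 0.584)·S6 = 0.584×3791 − 2118.1 = 95.894
S6 = 95.894 / 0.236 = 406.33 lb/h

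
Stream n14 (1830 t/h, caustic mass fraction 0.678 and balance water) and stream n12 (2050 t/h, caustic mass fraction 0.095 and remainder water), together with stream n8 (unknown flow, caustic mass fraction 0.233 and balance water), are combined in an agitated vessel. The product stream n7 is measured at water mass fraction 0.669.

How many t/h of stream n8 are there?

Let n8 be the unknown flow. Total out = 3880 + n8.
water balance: 2444.5 + 0.767·n8 = 0.669·(3880 + n8)
(0.767 − 0.669)·n8 = 0.669×3880 − 2444.5 = 151.21
n8 = 151.21 / 0.098 = 1543 t/h

1543 t/h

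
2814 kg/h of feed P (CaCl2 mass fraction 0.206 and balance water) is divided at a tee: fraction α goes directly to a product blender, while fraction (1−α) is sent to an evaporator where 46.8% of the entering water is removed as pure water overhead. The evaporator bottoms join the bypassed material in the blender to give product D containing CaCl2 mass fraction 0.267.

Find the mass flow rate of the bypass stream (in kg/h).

All 2814×0.206 = 579.68 kg/h of CaCl2 reaches D, so D = 579.68/0.267 = 2171.1 kg/h and vapour = 642.9 kg/h.
The evaporator receives (1−α)·2814 of feed at 0.794 water and removes 0.468 of that water:
0.468×0.794×(1−α)×2814 = 642.9
(1−α) = 642.9/1045.7 = 0.6148;  α = 0.3852.
Bypass flow = 0.3852×2814 = 1083.9 kg/h.

1084 kg/h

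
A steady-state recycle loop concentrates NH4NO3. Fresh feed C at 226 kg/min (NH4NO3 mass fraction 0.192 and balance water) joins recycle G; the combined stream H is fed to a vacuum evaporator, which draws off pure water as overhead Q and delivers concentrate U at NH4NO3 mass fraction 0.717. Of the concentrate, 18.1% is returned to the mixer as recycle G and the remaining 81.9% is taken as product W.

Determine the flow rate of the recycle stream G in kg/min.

Overall NH4NO3 balance (none leaves overhead): NH4NO3 in fresh feed = NH4NO3 in product, i.e. 226×0.192 = (1−0.181)·U·0.717.
U = 43.392/(0.717×0.819) = 73.894 kg/min.
Recycle G = 0.181×73.894 = 13.375 kg/min.

13.37 kg/min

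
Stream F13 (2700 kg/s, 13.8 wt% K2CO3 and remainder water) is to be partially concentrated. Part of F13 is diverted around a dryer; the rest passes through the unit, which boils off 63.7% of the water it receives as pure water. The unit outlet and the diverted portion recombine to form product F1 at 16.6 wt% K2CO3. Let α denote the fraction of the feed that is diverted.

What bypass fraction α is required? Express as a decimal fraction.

0.693

All 2700×0.138 = 372.6 kg/s of K2CO3 reaches F1, so F1 = 372.6/0.166 = 2244.6 kg/s and vapour = 455.42 kg/s.
The evaporator receives (1−α)·2700 of feed at 0.862 water and removes 0.637 of that water:
0.637×0.862×(1−α)×2700 = 455.42
(1−α) = 455.42/1482.6 = 0.3072;  α = 0.6928.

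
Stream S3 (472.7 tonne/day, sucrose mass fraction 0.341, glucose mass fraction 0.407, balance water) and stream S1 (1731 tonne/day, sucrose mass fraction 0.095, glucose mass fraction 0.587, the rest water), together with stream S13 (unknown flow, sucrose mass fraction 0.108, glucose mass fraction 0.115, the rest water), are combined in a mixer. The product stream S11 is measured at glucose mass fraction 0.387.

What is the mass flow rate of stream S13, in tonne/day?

1308 tonne/day

Let S13 be the unknown flow. Total out = 2203.7 + S13.
glucose balance: 1208.5 + 0.115·S13 = 0.387·(2203.7 + S13)
(0.115 − 0.387)·S13 = 0.387×2203.7 − 1208.5 = -355.65
S13 = -355.65 / -0.272 = 1307.6 tonne/day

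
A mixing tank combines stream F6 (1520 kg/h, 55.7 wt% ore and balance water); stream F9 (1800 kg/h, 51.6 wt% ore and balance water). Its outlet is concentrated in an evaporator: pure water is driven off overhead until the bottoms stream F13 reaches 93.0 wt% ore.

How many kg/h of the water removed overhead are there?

ore entering = 1520×0.557 + 1800×0.516 = 1775.4 kg/h.
All ore reports to F13, so F13 = 1775.4/0.930 = 1909.1 kg/h.
Total feed = 3320 kg/h; overhead = 3320 − 1909.1 = 1410.9 kg/h.

1411 kg/h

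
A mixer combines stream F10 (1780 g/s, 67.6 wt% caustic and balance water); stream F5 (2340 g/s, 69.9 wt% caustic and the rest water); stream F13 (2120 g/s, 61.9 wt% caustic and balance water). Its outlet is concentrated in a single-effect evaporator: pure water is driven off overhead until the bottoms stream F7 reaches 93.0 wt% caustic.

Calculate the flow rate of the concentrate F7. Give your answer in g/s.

caustic entering = 1780×0.676 + 2340×0.699 + 2120×0.619 = 4151.2 g/s.
All caustic reports to F7, so F7 = 4151.2/0.930 = 4463.7 g/s.

4464 g/s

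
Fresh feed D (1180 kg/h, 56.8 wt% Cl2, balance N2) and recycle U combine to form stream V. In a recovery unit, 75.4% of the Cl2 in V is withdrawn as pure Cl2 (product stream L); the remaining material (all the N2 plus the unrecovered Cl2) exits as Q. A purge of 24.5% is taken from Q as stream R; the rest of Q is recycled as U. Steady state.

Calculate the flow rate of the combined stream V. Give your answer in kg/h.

2904 kg/h

N2 enters only via D and leaves only via the purge: 1180×0.432 = 0.245×(N2 in Q), and the recovery unit passes all N2, so N2 in V = N2 in Q = 2080.7 kg/h.
Cl2 in V: m_A = 1180×0.568 + (1−0.245)·(1−0.754)·m_A, so m_A = 670.24/0.8143 = 823.12 kg/h.
V = 823.12 + 2080.7 = 2903.8 kg/h.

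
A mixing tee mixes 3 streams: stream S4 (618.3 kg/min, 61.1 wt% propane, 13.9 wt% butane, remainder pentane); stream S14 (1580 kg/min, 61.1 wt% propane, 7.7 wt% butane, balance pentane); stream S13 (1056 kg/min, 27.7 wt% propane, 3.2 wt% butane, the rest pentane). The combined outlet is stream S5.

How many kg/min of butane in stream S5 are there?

butane out = butane in = 618.3×0.139 + 1580×0.077 + 1056×0.032 = 241.4 kg/min.

241.4 kg/min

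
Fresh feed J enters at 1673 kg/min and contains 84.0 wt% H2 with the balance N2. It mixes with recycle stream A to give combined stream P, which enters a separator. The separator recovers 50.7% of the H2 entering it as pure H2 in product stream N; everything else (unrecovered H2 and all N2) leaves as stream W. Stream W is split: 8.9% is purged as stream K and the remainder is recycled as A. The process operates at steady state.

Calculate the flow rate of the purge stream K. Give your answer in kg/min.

379.6 kg/min

N2 enters only via J and leaves only via the purge: 1673×0.160 = 0.089×(N2 in W), and the separator passes all N2, so N2 in P = N2 in W = 3007.6 kg/min.
H2 in P: m_A = 1673×0.840 + (1−0.089)·(1−0.507)·m_A, so m_A = 1405.3/0.5509 = 2551.1 kg/min.
W = (1−0.507)×2551.1 + 3007.6 = 4265.3 kg/min.
Purge K = 0.089×4265.3 = 379.61 kg/min.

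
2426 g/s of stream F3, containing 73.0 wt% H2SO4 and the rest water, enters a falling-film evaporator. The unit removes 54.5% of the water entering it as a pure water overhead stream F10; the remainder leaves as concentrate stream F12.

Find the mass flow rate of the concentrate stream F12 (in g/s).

2069 g/s

water entering = 2426×0.270 = 655.02 g/s; overhead removed = 0.545×655.02 = 356.99 g/s.
Concentrate = 2426 − 356.99 = 2069 g/s.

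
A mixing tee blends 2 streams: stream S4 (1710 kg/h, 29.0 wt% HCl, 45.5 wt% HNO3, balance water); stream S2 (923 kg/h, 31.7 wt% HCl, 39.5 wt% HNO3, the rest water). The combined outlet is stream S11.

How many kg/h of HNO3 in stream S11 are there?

1143 kg/h

HNO3 out = HNO3 in = 1710×0.455 + 923×0.395 = 1142.6 kg/h.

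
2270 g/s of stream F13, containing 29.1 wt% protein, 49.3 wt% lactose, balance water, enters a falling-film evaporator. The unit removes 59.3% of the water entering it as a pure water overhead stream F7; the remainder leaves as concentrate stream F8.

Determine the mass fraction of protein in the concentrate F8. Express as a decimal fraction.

protein is not removed: 2270×0.291 = 660.57 g/s of protein enters F8.
water entering = 2270×0.216 = 490.32 g/s; overhead removed = 0.593×490.32 = 290.76 g/s.
Concentrate = 2270 − 290.76 = 1979.2 g/s.
Mass fraction = 660.57/1979.2 = 0.334.

0.334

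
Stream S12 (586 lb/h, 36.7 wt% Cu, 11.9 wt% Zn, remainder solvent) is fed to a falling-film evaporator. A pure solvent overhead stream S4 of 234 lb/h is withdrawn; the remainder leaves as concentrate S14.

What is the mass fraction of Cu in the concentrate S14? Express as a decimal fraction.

0.611

Cu is not removed: 586×0.367 = 215.06 lb/h of Cu enters S14.
Concentrate = 586 − 234 = 352 lb/h.
Mass fraction = 215.06/352 = 0.611.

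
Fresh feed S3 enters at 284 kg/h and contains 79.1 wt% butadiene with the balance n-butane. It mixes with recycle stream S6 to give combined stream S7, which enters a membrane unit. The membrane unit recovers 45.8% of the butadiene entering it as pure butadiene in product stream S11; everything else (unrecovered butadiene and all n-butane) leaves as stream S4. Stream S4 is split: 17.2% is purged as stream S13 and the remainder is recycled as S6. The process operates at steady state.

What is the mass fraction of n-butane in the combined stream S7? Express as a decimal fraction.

0.4585

n-butane enters only via S3 and leaves only via the purge: 284×0.209 = 0.172×(n-butane in S4), and the membrane unit passes all n-butane, so n-butane in S7 = n-butane in S4 = 345.09 kg/h.
butadiene in S7: m_A = 284×0.791 + (1−0.172)·(1−0.458)·m_A, so m_A = 224.64/0.5512 = 407.54 kg/h.
S7 = 407.54 + 345.09 = 752.63 kg/h.
n-butane fraction in S7 = 345.09/752.63 = 0.4585.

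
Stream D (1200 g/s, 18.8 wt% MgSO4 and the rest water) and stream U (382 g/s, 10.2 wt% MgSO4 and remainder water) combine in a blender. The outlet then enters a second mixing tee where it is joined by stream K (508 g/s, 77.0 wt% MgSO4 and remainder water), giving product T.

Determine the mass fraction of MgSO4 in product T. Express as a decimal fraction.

0.314

Overall, product flow = 2090 g/s.
MgSO4 in = 1200×0.188 + 382×0.102 + 508×0.770 = 655.72 g/s.
MgSO4 fraction in T = 0.314.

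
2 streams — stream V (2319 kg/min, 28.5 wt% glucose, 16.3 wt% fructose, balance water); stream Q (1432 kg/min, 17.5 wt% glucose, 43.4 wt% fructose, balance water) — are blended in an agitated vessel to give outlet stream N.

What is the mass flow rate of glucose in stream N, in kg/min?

911.5 kg/min

glucose out = glucose in = 2319×0.285 + 1432×0.175 = 911.51 kg/min.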